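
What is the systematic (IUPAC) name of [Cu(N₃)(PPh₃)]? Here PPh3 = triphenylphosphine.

azido(triphenylphosphine)copper(I)

There is no counter-ion, so the complex is neutral overall.
Ligand charges: 1×triphenylphosphine (neutral), 1×azido (-1 each); total -1. So Cu + (-1) = 0, giving Cu = +1.
Ligands are named alphabetically: azido before triphenylphosphine.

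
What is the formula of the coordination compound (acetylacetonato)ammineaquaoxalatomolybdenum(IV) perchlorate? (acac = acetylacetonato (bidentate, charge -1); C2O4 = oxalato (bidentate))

[Mo(acac)(C2O4)(H2O)(NH3)]ClO4

Ligands: 1 ammine (NH3, neutral), 1 aqua (H2O, neutral), 1 acetylacetonato (acac, -1), 1 oxalato (C2O4, -2). Ligand charge sum = -3.
Charge balance with perchlorate (-1) requires 1 complex ion per 1 perchlorate.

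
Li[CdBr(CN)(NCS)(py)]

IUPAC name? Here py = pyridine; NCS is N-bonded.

The 1 lithium counter-ion carries a total charge of +1, so each complex ion is 1−.
Ligand charges: 1×bromo (-1 each), 1×pyridine (neutral), 1×cyano (-1 each), 1×isothiocyanato (-1 each); total -3. So Cd + (-3) = 1−, giving Cd = +2.
Ligands are named alphabetically: bromo before cyano before isothiocyanato before pyridine.
The complex ion is anionic, so cadmium takes the -ate form cadmate(II).

lithium bromocyanoisothiocyanato(pyridine)cadmate(II)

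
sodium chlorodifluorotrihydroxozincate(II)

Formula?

Ligands: 2 fluoro (F, -1), 1 chloro (Cl, -1), 3 hydroxo (OH, -1). Ligand charge sum = -6.
Charge balance with sodium (+1) requires 1 complex ion per 4 sodium.

Na4[ZnClF2(OH)3]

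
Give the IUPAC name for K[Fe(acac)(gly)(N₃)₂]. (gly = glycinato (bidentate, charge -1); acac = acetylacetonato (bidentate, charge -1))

potassium (acetylacetonato)diazido(glycinato)ferrate(III)

The 1 potassium counter-ion carries a total charge of +1, so each complex ion is 1−.
Ligand charges: 2×azido (-1 each), 1×glycinato (-1 each), 1×acetylacetonato (-1 each); total -4. So Fe + (-4) = 1−, giving Fe = +3.
Ligands are named alphabetically: acetylacetonato before azido before glycinato.
The complex ion is anionic, so iron takes the -ate form ferrate(III).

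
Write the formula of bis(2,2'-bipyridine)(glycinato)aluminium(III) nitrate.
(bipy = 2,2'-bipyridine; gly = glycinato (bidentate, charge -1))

[Al(bipy)2(gly)](NO3)2

Ligands: 2 2,2'-bipyridine (bipy, neutral), 1 glycinato (gly, -1). Ligand charge sum = -1.
Charge balance with nitrate (-1) requires 1 complex ion per 2 nitrate.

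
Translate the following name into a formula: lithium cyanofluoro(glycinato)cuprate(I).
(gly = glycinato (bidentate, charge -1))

Ligands: 1 glycinato (gly, -1), 1 cyano (CN, -1), 1 fluoro (F, -1). Ligand charge sum = -3.
With Cu in oxidation state +1, the complex ion is [Cu...]^2−.
Charge balance with lithium (+1) requires 1 complex ion per 2 lithium.

Li2[Cu(CN)F(gly)]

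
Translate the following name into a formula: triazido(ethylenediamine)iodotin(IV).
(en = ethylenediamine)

Ligands: 1 iodo (I, -1), 3 azido (N3, -1), 1 ethylenediamine (en, neutral). Ligand charge sum = -4.
With Sn in oxidation state +4, the complex ion is [Sn...].

[Sn(en)I(N3)3]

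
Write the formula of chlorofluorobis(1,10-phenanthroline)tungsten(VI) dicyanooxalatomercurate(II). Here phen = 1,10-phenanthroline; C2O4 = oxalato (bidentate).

[WClF(phen)2][Hg(C2O4)(CN)2]2

Cation [W…]: ligand charges -2, W(VI) ⇒ ion charge 4+.
Anion [Hg…]: ligand charges -4, Hg(II) ⇒ ion charge 2−.
One 4+ cation requires 2 of the 2− anion.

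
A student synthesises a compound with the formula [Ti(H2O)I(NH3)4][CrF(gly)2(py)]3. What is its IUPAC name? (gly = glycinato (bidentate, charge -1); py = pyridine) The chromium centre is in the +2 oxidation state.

Both ions are complex: the cation is named first with the plain metal name, the anion second with the -ate form; each ion's ligands are alphabetised independently.
Cr is given as +2; the anion's ligand charges sum to -3, so the complex anion is 1−.
With 3 anions per cation, the cation must be 3×1 = 3+.
Cation: ligand charges sum to -1; for the ion to be 3+, Ti = +4.

tetraammineaquaiodotitanium(IV) fluorobis(glycinato)(pyridine)chromate(II)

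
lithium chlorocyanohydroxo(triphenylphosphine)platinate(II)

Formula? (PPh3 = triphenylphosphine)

Li[PtCl(CN)(OH)(PPh3)]

Ligands: 1 chloro (Cl, -1), 1 cyano (CN, -1), 1 hydroxo (OH, -1), 1 triphenylphosphine (PPh3, neutral). Ligand charge sum = -3.
Charge balance with lithium (+1) requires 1 complex ion per 1 lithium.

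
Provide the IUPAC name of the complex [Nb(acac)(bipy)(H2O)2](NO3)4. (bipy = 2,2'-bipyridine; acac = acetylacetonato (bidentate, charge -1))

The 4 nitrate counter-ions carry a total charge of -4, so each complex ion is 4+.
Ligand charges: 2×aqua (neutral), 1×2,2'-bipyridine (neutral), 1×acetylacetonato (-1 each); total -1. So Nb + (-1) = 4+, giving Nb = +5.
Ligands are named alphabetically: acetylacetonato before aqua before bipyridine.

(acetylacetonato)diaqua(2,2'-bipyridine)niobium(V) nitrate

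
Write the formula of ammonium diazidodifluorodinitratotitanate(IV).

Ligands: 2 nitrato (NO3, -1), 2 azido (N3, -1), 2 fluoro (F, -1). Ligand charge sum = -6.
With Ti in oxidation state +4, the complex ion is [Ti...]^2−.
Charge balance with ammonium (+1) requires 1 complex ion per 2 ammonium.

(NH4)2[TiF2(N3)2(NO3)2]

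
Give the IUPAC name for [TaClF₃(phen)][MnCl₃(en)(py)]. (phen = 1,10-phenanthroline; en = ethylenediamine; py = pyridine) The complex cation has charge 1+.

Both ions are complex: the cation is named first with the plain metal name, the anion second with the -ate form; each ion's ligands are alphabetised independently.
The complex cation is given as 1+; its ligand charges sum to -4, so Ta = +5.
A 1:1 salt means the anion carries the equal and opposite charge, 1−.
Anion: ligand charges sum to -3; for the ion to be 1−, Mn = +2.

chlorotrifluoro(1,10-phenanthroline)tantalum(V) trichloro(ethylenediamine)(pyridine)manganate(II)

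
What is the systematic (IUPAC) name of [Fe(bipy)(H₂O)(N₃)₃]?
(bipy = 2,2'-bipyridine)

aquatriazido(2,2'-bipyridine)iron(III)

There is no counter-ion, so the complex is neutral overall.
Ligand charges: 1×aqua (neutral), 3×azido (-1 each), 1×2,2'-bipyridine (neutral); total -3. So Fe + (-3) = 0, giving Fe = +3.
Ligands are named alphabetically: aqua before azido before bipyridine.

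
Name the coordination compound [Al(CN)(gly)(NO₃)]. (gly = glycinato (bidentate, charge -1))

There is no counter-ion, so the complex is neutral overall.
Ligand charges: 1×glycinato (-1 each), 1×cyano (-1 each), 1×nitrato (-1 each); total -3. So Al + (-3) = 0, giving Al = +3.
Ligands are named alphabetically: cyano before glycinato before nitrato.

cyano(glycinato)nitratoaluminium(III)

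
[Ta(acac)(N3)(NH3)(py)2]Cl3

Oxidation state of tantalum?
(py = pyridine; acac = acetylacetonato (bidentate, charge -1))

3 chloride outside the brackets (-1 each) → the complex ion is 3+.
Ligand charges: 2×py neutral; 1×N3 = -1; 1×NH3 neutral; 1×acac = -1; sum -2.
Ta + (-2) = 3+ ⇒ Ta is +5.

+5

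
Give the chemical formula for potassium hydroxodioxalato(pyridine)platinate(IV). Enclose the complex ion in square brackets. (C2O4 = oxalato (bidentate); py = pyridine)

Ligands: 1 hydroxo (OH, -1), 2 oxalato (C2O4, -2), 1 pyridine (py, neutral). Ligand charge sum = -5.
With Pt in oxidation state +4, the complex ion is [Pt...]^1−.
Charge balance with potassium (+1) requires 1 complex ion per 1 potassium.

K[Pt(C2O4)2(OH)(py)]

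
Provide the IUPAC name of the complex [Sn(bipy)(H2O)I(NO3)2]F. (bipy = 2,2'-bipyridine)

aqua(2,2'-bipyridine)iododinitratotin(IV) fluoride

The 1 fluoride counter-ion carries a total charge of -1, so each complex ion is 1+.
Ligand charges: 1×2,2'-bipyridine (neutral), 1×iodo (-1 each), 1×aqua (neutral), 2×nitrato (-1 each); total -3. So Sn + (-3) = 1+, giving Sn = +4.
Ligands are named alphabetically: aqua before bipyridine before iodo before nitrato.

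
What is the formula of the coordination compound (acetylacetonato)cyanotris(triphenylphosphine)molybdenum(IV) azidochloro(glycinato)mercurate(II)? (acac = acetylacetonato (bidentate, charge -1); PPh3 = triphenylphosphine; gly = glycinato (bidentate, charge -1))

[Mo(acac)(CN)(PPh3)3][HgCl(gly)(N3)]2

Cation [Mo…]: ligand charges -2, Mo(IV) ⇒ ion charge 2+.
Anion [Hg…]: ligand charges -3, Hg(II) ⇒ ion charge 1−.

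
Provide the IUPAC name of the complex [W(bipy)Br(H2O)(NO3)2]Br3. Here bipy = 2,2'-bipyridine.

aqua(2,2'-bipyridine)bromodinitratotungsten(VI) bromide

The 3 bromide counter-ions carry a total charge of -3, so each complex ion is 3+.
Ligand charges: 2×nitrato (-1 each), 1×2,2'-bipyridine (neutral), 1×aqua (neutral), 1×bromo (-1 each); total -3. So W + (-3) = 3+, giving W = +6.
Ligands are named alphabetically: aqua before bipyridine before bromo before nitrato.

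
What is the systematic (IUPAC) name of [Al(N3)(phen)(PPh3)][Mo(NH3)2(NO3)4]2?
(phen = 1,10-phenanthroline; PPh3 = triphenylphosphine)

Aluminium is always +3 in its complexes; the cation's ligand charges sum to -1, so the complex cation is 2+.
With 2 anions per cation, each anion must be 2/2 = 1−.
Anion: ligand charges sum to -4; for the ion to be 1−, Mo = +3.

azido(1,10-phenanthroline)(triphenylphosphine)aluminium(III) diamminetetranitratomolybdate(III)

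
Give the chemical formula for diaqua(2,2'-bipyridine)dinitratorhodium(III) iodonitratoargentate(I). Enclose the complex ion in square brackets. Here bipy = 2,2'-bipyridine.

Cation [Rh…]: ligand charges -2, Rh(III) ⇒ ion charge 1+.
Anion [Ag…]: ligand charges -2, Ag(I) ⇒ ion charge 1−.
One 1+ cation balances one 1− anion.

[Rh(bipy)(H2O)2(NO3)2][AgI(NO3)]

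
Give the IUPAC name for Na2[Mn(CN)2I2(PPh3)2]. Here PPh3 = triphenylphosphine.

sodium dicyanodiiodobis(triphenylphosphine)manganate(II)

The 2 sodium counter-ions carry a total charge of +2, so each complex ion is 2−.
Ligand charges: 2×iodo (-1 each), 2×triphenylphosphine (neutral), 2×cyano (-1 each); total -4. So Mn + (-4) = 2−, giving Mn = +2.
The complex ion is anionic, so manganese takes the -ate form manganate(II).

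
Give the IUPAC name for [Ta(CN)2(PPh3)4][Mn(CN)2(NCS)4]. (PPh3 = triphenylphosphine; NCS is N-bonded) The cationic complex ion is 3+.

dicyanotetrakis(triphenylphosphine)tantalum(V) dicyanotetraisothiocyanatomanganate(III)

Both ions are complex: the cation is named first with the plain metal name, the anion second with the -ate form; each ion's ligands are alphabetised independently.
The complex cation is given as 3+; its ligand charges sum to -2, so Ta = +5.
A 1:1 salt means the anion carries the equal and opposite charge, 3−.
Anion: ligand charges sum to -6; for the ion to be 3−, Mn = +3.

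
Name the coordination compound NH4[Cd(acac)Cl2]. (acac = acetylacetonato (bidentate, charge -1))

ammonium (acetylacetonato)dichlorocadmate(II)

The 1 ammonium counter-ion carries a total charge of +1, so each complex ion is 1−.
Ligand charges: 1×acetylacetonato (-1 each), 2×chloro (-1 each); total -3. So Cd + (-3) = 1−, giving Cd = +2.
The complex ion is anionic, so cadmium takes the -ate form cadmate(II).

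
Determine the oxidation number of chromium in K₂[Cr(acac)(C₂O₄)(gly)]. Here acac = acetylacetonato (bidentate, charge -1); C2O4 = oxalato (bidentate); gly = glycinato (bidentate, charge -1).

2 potassium outside the brackets (+1 each) → the complex ion is 2−.
Ligand charges: 1×acac = -1; 1×C2O4 = -2; 1×gly = -1; sum -4.
Cr + (-4) = 2− ⇒ Cr is +2.

+2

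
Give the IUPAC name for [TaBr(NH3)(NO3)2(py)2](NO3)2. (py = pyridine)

amminebromodinitratobis(pyridine)tantalum(V) nitrate

The 2 nitrate counter-ions carry a total charge of -2, so each complex ion is 2+.
Ligand charges: 2×pyridine (neutral), 1×ammine (neutral), 2×nitrato (-1 each), 1×bromo (-1 each); total -3. So Ta + (-3) = 2+, giving Ta = +5.
Ligands are named alphabetically: ammine before bromo before nitrato before pyridine.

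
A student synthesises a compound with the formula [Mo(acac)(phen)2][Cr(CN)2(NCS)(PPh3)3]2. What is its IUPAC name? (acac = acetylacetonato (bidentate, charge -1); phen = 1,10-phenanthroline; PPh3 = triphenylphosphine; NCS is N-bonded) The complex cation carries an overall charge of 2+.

The complex cation is given as 2+; its ligand charges sum to -1, so Mo = +3.
With 2 anions per cation, each anion must be 2/2 = 1−.
Anion: ligand charges sum to -3; for the ion to be 1−, Cr = +2.

(acetylacetonato)bis(1,10-phenanthroline)molybdenum(III) dicyanoisothiocyanatotris(triphenylphosphine)chromate(II)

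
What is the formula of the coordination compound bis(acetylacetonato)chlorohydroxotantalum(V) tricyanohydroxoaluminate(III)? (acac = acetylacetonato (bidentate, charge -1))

Cation [Ta…]: ligand charges -4, Ta(V) ⇒ ion charge 1+.
Anion [Al…]: ligand charges -4, Al(III) ⇒ ion charge 1−.
One 1+ cation balances one 1− anion.

[Ta(acac)2Cl(OH)][Al(CN)3(OH)]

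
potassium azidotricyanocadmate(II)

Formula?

Ligands: 1 azido (N3, -1), 3 cyano (CN, -1). Ligand charge sum = -4.
With Cd in oxidation state +2, the complex ion is [Cd...]^2−.
Charge balance with potassium (+1) requires 1 complex ion per 2 potassium.

K2[Cd(CN)3(N3)]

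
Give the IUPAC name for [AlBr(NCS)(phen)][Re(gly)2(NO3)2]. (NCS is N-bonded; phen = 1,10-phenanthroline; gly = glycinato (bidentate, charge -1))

bromoisothiocyanato(1,10-phenanthroline)aluminium(III) bis(glycinato)dinitratorhenate(III)

Aluminium is always +3 in its complexes; the cation's ligand charges sum to -2, so the complex cation is 1+.
A 1:1 salt means the anion carries the equal and opposite charge, 1−.
Anion: ligand charges sum to -4; for the ion to be 1−, Re = +3.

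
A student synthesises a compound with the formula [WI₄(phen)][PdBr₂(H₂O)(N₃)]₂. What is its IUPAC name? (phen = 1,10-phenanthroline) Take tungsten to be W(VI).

Both ions are complex: the cation is named first with the plain metal name, the anion second with the -ate form; each ion's ligands are alphabetised independently.
W is given as +6; the cation's ligand charges sum to -4, so the complex cation is 2+.
With 2 anions per cation, each anion must be 2/2 = 1−.
Anion: ligand charges sum to -3; for the ion to be 1−, Pd = +2.

tetraiodo(1,10-phenanthroline)tungsten(VI) aquaazidodibromopalladate(II)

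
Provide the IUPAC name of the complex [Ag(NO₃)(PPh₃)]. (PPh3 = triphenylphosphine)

There is no counter-ion, so the complex is neutral overall.
Ligand charges: 1×triphenylphosphine (neutral), 1×nitrato (-1 each); total -1. So Ag + (-1) = 0, giving Ag = +1.
Ligands are named alphabetically: nitrato before triphenylphosphine.

nitrato(triphenylphosphine)silver(I)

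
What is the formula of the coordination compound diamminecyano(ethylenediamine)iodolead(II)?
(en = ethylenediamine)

[Pb(CN)(en)I(NH3)2]

Ligands: 2 ammine (NH3, neutral), 1 ethylenediamine (en, neutral), 1 cyano (CN, -1), 1 iodo (I, -1). Ligand charge sum = -2.
With Pb in oxidation state +2, the complex ion is [Pb...].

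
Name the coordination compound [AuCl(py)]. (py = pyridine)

chloro(pyridine)gold(I)

There is no counter-ion, so the complex is neutral overall.
Ligand charges: 1×pyridine (neutral), 1×chloro (-1 each); total -1. So Au + (-1) = 0, giving Au = +1.
Ligands are named alphabetically: chloro before pyridine.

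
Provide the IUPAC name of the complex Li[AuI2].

The 1 lithium counter-ion carries a total charge of +1, so each complex ion is 1−.
Ligand charges: 2×iodo (-1 each); total -2. So Au + (-2) = 1−, giving Au = +1.
The complex ion is anionic, so gold takes the -ate form aurate(I).

lithium diiodoaurate(I)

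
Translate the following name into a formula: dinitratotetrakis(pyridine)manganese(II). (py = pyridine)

[Mn(NO3)2(py)4]

Ligands: 2 nitrato (NO3, -1), 4 pyridine (py, neutral). Ligand charge sum = -2.
With Mn in oxidation state +2, the complex ion is [Mn...].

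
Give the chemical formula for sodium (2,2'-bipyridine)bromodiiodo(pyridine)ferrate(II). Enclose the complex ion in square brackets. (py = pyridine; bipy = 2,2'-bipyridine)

Na[Fe(bipy)BrI2(py)]

Ligands: 1 pyridine (py, neutral), 2 iodo (I, -1), 1 2,2'-bipyridine (bipy, neutral), 1 bromo (Br, -1). Ligand charge sum = -3.
With Fe in oxidation state +2, the complex ion is [Fe...]^1−.
Charge balance with sodium (+1) requires 1 complex ion per 1 sodium.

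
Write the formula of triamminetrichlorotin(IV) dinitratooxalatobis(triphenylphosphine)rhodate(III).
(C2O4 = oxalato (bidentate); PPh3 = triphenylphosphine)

Cation [Sn…]: ligand charges -3, Sn(IV) ⇒ ion charge 1+.
Anion [Rh…]: ligand charges -4, Rh(III) ⇒ ion charge 1−.
One 1+ cation balances one 1− anion.

[SnCl3(NH3)3][Rh(C2O4)(NO3)2(PPh3)2]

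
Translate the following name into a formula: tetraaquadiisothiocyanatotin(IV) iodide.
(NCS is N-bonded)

[Sn(H2O)4(NCS)2]I2

Ligands: 2 isothiocyanato (NCS, -1), 4 aqua (H2O, neutral). Ligand charge sum = -2.
With Sn in oxidation state +4, the complex ion is [Sn...]^2+.
Charge balance with iodide (-1) requires 1 complex ion per 2 iodide.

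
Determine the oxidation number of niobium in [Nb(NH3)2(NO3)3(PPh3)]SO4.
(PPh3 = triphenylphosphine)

+5

1 sulfate outside the brackets (-2 each) → the complex ion is 2+.
Ligand charges: 3×NO3 = -3; 1×PPh3 neutral; 2×NH3 neutral; sum -3.
Nb + (-3) = 2+ ⇒ Nb is +5.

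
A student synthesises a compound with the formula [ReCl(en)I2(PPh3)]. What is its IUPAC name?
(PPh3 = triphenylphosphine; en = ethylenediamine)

chloro(ethylenediamine)diiodo(triphenylphosphine)rhenium(III)

There is no counter-ion, so the complex is neutral overall.
Ligand charges: 2×iodo (-1 each), 1×chloro (-1 each), 1×triphenylphosphine (neutral), 1×ethylenediamine (neutral); total -3. So Re + (-3) = 0, giving Re = +3.
Ligands are named alphabetically: chloro before ethylenediamine before iodo before triphenylphosphine.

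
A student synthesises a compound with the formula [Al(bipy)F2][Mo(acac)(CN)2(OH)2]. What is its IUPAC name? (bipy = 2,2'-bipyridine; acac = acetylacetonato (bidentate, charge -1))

(2,2'-bipyridine)difluoroaluminium(III) (acetylacetonato)dicyanodihydroxomolybdate(IV)

Aluminium is always +3 in its complexes; the cation's ligand charges sum to -2, so the complex cation is 1+.
A 1:1 salt means the anion carries the equal and opposite charge, 1−.
Anion: ligand charges sum to -5; for the ion to be 1−, Mo = +4.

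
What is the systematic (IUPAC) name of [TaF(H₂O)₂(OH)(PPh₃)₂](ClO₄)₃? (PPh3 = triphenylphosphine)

diaquafluorohydroxobis(triphenylphosphine)tantalum(V) perchlorate

The 3 perchlorate counter-ions carry a total charge of -3, so each complex ion is 3+.
Ligand charges: 2×aqua (neutral), 1×hydroxo (-1 each), 2×triphenylphosphine (neutral), 1×fluoro (-1 each); total -2. So Ta + (-2) = 3+, giving Ta = +5.
Ligands are named alphabetically: aqua before fluoro before hydroxo before triphenylphosphine.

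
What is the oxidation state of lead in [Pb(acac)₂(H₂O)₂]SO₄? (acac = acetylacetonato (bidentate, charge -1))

1 sulfate outside the brackets (-2 each) → the complex ion is 2+.
Ligand charges: 2×H2O neutral; 2×acac = -2; sum -2.
Pb + (-2) = 2+ ⇒ Pb is +4.

+4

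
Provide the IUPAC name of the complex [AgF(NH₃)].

There is no counter-ion, so the complex is neutral overall.
Ligand charges: 1×fluoro (-1 each), 1×ammine (neutral); total -1. So Ag + (-1) = 0, giving Ag = +1.
Ligands are named alphabetically: ammine before fluoro.

amminefluorosilver(I)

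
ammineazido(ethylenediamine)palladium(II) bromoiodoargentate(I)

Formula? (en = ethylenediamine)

Cation [Pd…]: ligand charges -1, Pd(II) ⇒ ion charge 1+.
Anion [Ag…]: ligand charges -2, Ag(I) ⇒ ion charge 1−.
One 1+ cation balances one 1− anion.

[Pd(en)(N3)(NH3)][AgBrI]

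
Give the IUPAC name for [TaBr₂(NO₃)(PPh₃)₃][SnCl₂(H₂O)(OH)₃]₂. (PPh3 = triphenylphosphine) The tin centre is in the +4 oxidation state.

dibromonitratotris(triphenylphosphine)tantalum(V) aquadichlorotrihydroxostannate(IV)

Both ions are complex: the cation is named first with the plain metal name, the anion second with the -ate form; each ion's ligands are alphabetised independently.
Sn is given as +4; the anion's ligand charges sum to -5, so the complex anion is 1−.
With 2 anions per cation, the cation must be 2×1 = 2+.
Cation: ligand charges sum to -3; for the ion to be 2+, Ta = +5.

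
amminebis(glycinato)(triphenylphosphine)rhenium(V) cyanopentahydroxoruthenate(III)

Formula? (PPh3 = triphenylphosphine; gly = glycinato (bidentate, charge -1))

[Re(gly)2(NH3)(PPh3)][Ru(CN)(OH)5]

Cation [Re…]: ligand charges -2, Re(V) ⇒ ion charge 3+.
Anion [Ru…]: ligand charges -6, Ru(III) ⇒ ion charge 3−.
One 3+ cation balances one 3− anion.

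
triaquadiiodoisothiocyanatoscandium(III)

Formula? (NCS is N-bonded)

[Sc(H2O)3I2(NCS)]

Ligands: 1 isothiocyanato (NCS, -1), 2 iodo (I, -1), 3 aqua (H2O, neutral). Ligand charge sum = -3.
With Sc in oxidation state +3, the complex ion is [Sc...].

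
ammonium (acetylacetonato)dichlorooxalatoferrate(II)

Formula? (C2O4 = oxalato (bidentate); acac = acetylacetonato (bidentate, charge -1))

Ligands: 1 oxalato (C2O4, -2), 1 acetylacetonato (acac, -1), 2 chloro (Cl, -1). Ligand charge sum = -5.
With Fe in oxidation state +2, the complex ion is [Fe...]^3−.
Charge balance with ammonium (+1) requires 1 complex ion per 3 ammonium.

(NH4)3[Fe(acac)(C2O4)Cl2]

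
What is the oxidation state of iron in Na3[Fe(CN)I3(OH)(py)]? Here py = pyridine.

+2

3 sodium outside the brackets (+1 each) → the complex ion is 3−.
Ligand charges: 3×I = -3; 1×OH = -1; 1×CN = -1; 1×py neutral; sum -5.
Fe + (-5) = 3− ⇒ Fe is +2.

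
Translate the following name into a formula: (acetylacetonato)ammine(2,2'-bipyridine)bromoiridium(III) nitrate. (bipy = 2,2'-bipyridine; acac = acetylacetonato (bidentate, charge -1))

[Ir(acac)(bipy)Br(NH3)]NO3

Ligands: 1 ammine (NH3, neutral), 1 2,2'-bipyridine (bipy, neutral), 1 bromo (Br, -1), 1 acetylacetonato (acac, -1). Ligand charge sum = -2.
With Ir in oxidation state +3, the complex ion is [Ir...]^1+.
Charge balance with nitrate (-1) requires 1 complex ion per 1 nitrate.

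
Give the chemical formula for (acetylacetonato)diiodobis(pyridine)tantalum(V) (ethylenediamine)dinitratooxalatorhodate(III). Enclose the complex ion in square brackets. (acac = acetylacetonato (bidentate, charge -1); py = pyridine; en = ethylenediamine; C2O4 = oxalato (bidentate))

Cation [Ta…]: ligand charges -3, Ta(V) ⇒ ion charge 2+.
Anion [Rh…]: ligand charges -4, Rh(III) ⇒ ion charge 1−.

[Ta(acac)I2(py)2][Rh(C2O4)(en)(NO3)2]2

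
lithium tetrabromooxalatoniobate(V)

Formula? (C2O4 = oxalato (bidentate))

Li[NbBr4(C2O4)]

Ligands: 4 bromo (Br, -1), 1 oxalato (C2O4, -2). Ligand charge sum = -6.
Charge balance with lithium (+1) requires 1 complex ion per 1 lithium.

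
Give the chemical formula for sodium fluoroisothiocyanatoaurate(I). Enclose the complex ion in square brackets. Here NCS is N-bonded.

Na[AuF(NCS)]

Ligands: 1 isothiocyanato (NCS, -1), 1 fluoro (F, -1). Ligand charge sum = -2.
With Au in oxidation state +1, the complex ion is [Au...]^1−.
Charge balance with sodium (+1) requires 1 complex ion per 1 sodium.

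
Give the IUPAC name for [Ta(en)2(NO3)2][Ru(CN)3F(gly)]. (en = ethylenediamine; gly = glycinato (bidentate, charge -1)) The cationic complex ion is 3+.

bis(ethylenediamine)dinitratotantalum(V) tricyanofluoro(glycinato)ruthenate(II)

The complex cation is given as 3+; its ligand charges sum to -2, so Ta = +5.
A 1:1 salt means the anion carries the equal and opposite charge, 3−.
Anion: ligand charges sum to -5; for the ion to be 3−, Ru = +2.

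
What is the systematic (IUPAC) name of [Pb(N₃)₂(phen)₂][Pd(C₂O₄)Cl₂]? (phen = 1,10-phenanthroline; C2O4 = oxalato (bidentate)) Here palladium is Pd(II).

diazidobis(1,10-phenanthroline)lead(IV) dichlorooxalatopalladate(II)

Pd is given as +2; the anion's ligand charges sum to -4, so the complex anion is 2−.
A 1:1 salt means the cation carries the equal and opposite charge, 2+.
Cation: ligand charges sum to -2; for the ion to be 2+, Pb = +4.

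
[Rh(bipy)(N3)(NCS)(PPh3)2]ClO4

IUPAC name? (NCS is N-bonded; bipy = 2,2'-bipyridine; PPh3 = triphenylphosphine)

azido(2,2'-bipyridine)isothiocyanatobis(triphenylphosphine)rhodium(III) perchlorate

The 1 perchlorate counter-ion carries a total charge of -1, so each complex ion is 1+.
Ligand charges: 1×isothiocyanato (-1 each), 1×azido (-1 each), 1×2,2'-bipyridine (neutral), 2×triphenylphosphine (neutral); total -2. So Rh + (-2) = 1+, giving Rh = +3.
Ligands are named alphabetically: azido before bipyridine before isothiocyanato before triphenylphosphine.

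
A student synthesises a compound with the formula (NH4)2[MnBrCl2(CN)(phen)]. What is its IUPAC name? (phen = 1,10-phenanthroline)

The 2 ammonium counter-ions carry a total charge of +2, so each complex ion is 2−.
Ligand charges: 1×cyano (-1 each), 2×chloro (-1 each), 1×1,10-phenanthroline (neutral), 1×bromo (-1 each); total -4. So Mn + (-4) = 2−, giving Mn = +2.
The complex ion is anionic, so manganese takes the -ate form manganate(II).

ammonium bromodichlorocyano(1,10-phenanthroline)manganate(II)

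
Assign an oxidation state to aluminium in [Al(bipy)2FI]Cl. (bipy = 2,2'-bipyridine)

1 chloride outside the brackets (-1 each) → the complex ion is 1+.
Ligand charges: 1×I = -1; 2×bipy neutral; 1×F = -1; sum -2.
Al + (-2) = 1+ ⇒ Al is +3.

+3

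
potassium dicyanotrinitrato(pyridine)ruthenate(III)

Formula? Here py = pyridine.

K2[Ru(CN)2(NO3)3(py)]

Ligands: 3 nitrato (NO3, -1), 2 cyano (CN, -1), 1 pyridine (py, neutral). Ligand charge sum = -5.
Charge balance with potassium (+1) requires 1 complex ion per 2 potassium.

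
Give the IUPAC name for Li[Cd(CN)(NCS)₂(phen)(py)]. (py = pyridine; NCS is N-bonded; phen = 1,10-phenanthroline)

The 1 lithium counter-ion carries a total charge of +1, so each complex ion is 1−.
Ligand charges: 1×cyano (-1 each), 1×pyridine (neutral), 2×isothiocyanato (-1 each), 1×1,10-phenanthroline (neutral); total -3. So Cd + (-3) = 1−, giving Cd = +2.
The complex ion is anionic, so cadmium takes the -ate form cadmate(II).

lithium cyanodiisothiocyanato(1,10-phenanthroline)(pyridine)cadmate(II)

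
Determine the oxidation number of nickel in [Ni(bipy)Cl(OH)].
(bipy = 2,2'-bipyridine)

No counter-ion: the bracketed complex is neutral.
Ligand charges: 1×Cl = -1; 1×OH = -1; 1×bipy neutral; sum -2.
Ni + (-2) = 0 ⇒ Ni is +2.

+2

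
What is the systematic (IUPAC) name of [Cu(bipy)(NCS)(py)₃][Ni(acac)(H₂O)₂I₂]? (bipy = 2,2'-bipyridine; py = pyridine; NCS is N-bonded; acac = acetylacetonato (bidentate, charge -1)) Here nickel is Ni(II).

(2,2'-bipyridine)isothiocyanatotris(pyridine)copper(II) (acetylacetonato)diaquadiiodonickelate(II)

Ni is given as +2; the anion's ligand charges sum to -3, so the complex anion is 1−.
A 1:1 salt means the cation carries the equal and opposite charge, 1+.
Cation: ligand charges sum to -1; for the ion to be 1+, Cu = +2.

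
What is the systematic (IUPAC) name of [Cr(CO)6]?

There is no counter-ion, so the complex is neutral overall.
Ligand charges: 6×carbonyl (neutral); total 0. So Cr + (0) = 0, giving Cr = 0.

hexacarbonylchromium(0)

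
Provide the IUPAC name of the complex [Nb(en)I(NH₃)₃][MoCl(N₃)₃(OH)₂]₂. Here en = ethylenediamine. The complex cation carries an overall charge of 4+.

The complex cation is given as 4+; its ligand charges sum to -1, so Nb = +5.
With 2 anions per cation, each anion must be 4/2 = 2−.
Anion: ligand charges sum to -6; for the ion to be 2−, Mo = +4.

triammine(ethylenediamine)iodoniobium(V) triazidochlorodihydroxomolybdate(IV)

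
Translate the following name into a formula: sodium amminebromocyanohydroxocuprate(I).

Na2[CuBr(CN)(NH3)(OH)]

Ligands: 1 bromo (Br, -1), 1 hydroxo (OH, -1), 1 cyano (CN, -1), 1 ammine (NH3, neutral). Ligand charge sum = -3.
With Cu in oxidation state +1, the complex ion is [Cu...]^2−.
Charge balance with sodium (+1) requires 1 complex ion per 2 sodium.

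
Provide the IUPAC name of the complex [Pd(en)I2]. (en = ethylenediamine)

There is no counter-ion, so the complex is neutral overall.
Ligand charges: 2×iodo (-1 each), 1×ethylenediamine (neutral); total -2. So Pd + (-2) = 0, giving Pd = +2.
Ligands are named alphabetically: ethylenediamine before iodo.

(ethylenediamine)diiodopalladium(II)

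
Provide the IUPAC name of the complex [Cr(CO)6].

There is no counter-ion, so the complex is neutral overall.
Ligand charges: 6×carbonyl (neutral); total 0. So Cr + (0) = 0, giving Cr = 0.

hexacarbonylchromium(0)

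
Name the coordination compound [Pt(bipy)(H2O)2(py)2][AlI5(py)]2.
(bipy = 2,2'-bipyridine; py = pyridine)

diaqua(2,2'-bipyridine)bis(pyridine)platinum(IV) pentaiodo(pyridine)aluminate(III)

Both ions are complex: the cation is named first with the plain metal name, the anion second with the -ate form; each ion's ligands are alphabetised independently.
Aluminium is always +3 in its complexes; the anion's ligand charges sum to -5, so the complex anion is 2−.
With 2 anions per cation, the cation must be 2×2 = 4+.
Cation: ligand charges sum to 0; for the ion to be 4+, Pt = +4.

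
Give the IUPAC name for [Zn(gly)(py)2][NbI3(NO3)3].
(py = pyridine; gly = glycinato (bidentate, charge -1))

(glycinato)bis(pyridine)zinc(II) triiodotrinitratoniobate(V)

Zinc is always +2 in its complexes; the cation's ligand charges sum to -1, so the complex cation is 1+.
A 1:1 salt means the anion carries the equal and opposite charge, 1−.
Anion: ligand charges sum to -6; for the ion to be 1−, Nb = +5.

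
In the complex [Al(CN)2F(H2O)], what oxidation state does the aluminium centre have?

+3

No counter-ion: the bracketed complex is neutral.
Ligand charges: 1×F = -1; 1×H2O neutral; 2×CN = -2; sum -3.
Al + (-3) = 0 ⇒ Al is +3.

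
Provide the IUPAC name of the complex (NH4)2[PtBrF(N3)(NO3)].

ammonium azidobromofluoronitratoplatinate(II)

The 2 ammonium counter-ions carry a total charge of +2, so each complex ion is 2−.
Ligand charges: 1×fluoro (-1 each), 1×nitrato (-1 each), 1×bromo (-1 each), 1×azido (-1 each); total -4. So Pt + (-4) = 2−, giving Pt = +2.
Ligands are named alphabetically: azido before bromo before fluoro before nitrato.
The complex ion is anionic, so platinum takes the -ate form platinate(II).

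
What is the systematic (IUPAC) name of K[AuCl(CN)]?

potassium chlorocyanoaurate(I)

The 1 potassium counter-ion carries a total charge of +1, so each complex ion is 1−.
Ligand charges: 1×cyano (-1 each), 1×chloro (-1 each); total -2. So Au + (-2) = 1−, giving Au = +1.
Ligands are named alphabetically: chloro before cyano.
The complex ion is anionic, so gold takes the -ate form aurate(I).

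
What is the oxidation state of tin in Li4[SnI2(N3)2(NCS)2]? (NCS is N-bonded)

4 lithium outside the brackets (+1 each) → the complex ion is 4−.
Ligand charges: 2×I = -2; 2×NCS = -2; 2×N3 = -2; sum -6.
Sn + (-6) = 4− ⇒ Sn is +2.

+2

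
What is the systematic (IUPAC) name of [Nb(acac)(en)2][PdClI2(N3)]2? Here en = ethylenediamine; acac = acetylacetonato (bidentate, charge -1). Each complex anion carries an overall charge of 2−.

Both ions are complex: the cation is named first with the plain metal name, the anion second with the -ate form; each ion's ligands are alphabetised independently.
The complex anion is given as 2−; its ligand charges sum to -4, so Pd = +2.
With 2 anions per cation, the cation must be 2×2 = 4+.
Cation: ligand charges sum to -1; for the ion to be 4+, Nb = +5.

(acetylacetonato)bis(ethylenediamine)niobium(V) azidochlorodiiodopalladate(II)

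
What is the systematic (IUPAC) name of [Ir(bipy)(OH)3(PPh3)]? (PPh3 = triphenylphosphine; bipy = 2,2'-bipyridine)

There is no counter-ion, so the complex is neutral overall.
Ligand charges: 1×triphenylphosphine (neutral), 1×2,2'-bipyridine (neutral), 3×hydroxo (-1 each); total -3. So Ir + (-3) = 0, giving Ir = +3.
Ligands are named alphabetically: bipyridine before hydroxo before triphenylphosphine.

(2,2'-bipyridine)trihydroxo(triphenylphosphine)iridium(III)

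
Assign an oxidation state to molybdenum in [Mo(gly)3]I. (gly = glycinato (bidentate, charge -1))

+4

1 iodide outside the brackets (-1 each) → the complex ion is 1+.
Ligand charges: 3×gly = -3; sum -3.
Mo + (-3) = 1+ ⇒ Mo is +4.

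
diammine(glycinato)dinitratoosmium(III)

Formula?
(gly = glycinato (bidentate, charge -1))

Ligands: 2 nitrato (NO3, -1), 2 ammine (NH3, neutral), 1 glycinato (gly, -1). Ligand charge sum = -3.
With Os in oxidation state +3, the complex ion is [Os...].

[Os(gly)(NH3)2(NO3)2]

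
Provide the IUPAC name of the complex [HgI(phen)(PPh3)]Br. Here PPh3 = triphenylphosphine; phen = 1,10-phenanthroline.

iodo(1,10-phenanthroline)(triphenylphosphine)mercury(II) bromide

The 1 bromide counter-ion carries a total charge of -1, so each complex ion is 1+.
Ligand charges: 1×triphenylphosphine (neutral), 1×1,10-phenanthroline (neutral), 1×iodo (-1 each); total -1. So Hg + (-1) = 1+, giving Hg = +2.
Ligands are named alphabetically: iodo before phenanthroline before triphenylphosphine.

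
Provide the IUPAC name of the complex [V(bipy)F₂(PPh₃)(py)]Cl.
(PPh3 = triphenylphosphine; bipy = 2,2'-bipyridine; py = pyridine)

The 1 chloride counter-ion carries a total charge of -1, so each complex ion is 1+.
Ligand charges: 2×fluoro (-1 each), 1×triphenylphosphine (neutral), 1×2,2'-bipyridine (neutral), 1×pyridine (neutral); total -2. So V + (-2) = 1+, giving V = +3.
Ligands are named alphabetically: bipyridine before fluoro before pyridine before triphenylphosphine.

(2,2'-bipyridine)difluoro(pyridine)(triphenylphosphine)vanadium(III) chloride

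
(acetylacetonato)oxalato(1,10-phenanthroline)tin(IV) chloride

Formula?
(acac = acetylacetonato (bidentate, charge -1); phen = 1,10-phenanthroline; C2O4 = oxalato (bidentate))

[Sn(acac)(C2O4)(phen)]Cl

Ligands: 1 acetylacetonato (acac, -1), 1 1,10-phenanthroline (phen, neutral), 1 oxalato (C2O4, -2). Ligand charge sum = -3.
With Sn in oxidation state +4, the complex ion is [Sn...]^1+.
Charge balance with chloride (-1) requires 1 complex ion per 1 chloride.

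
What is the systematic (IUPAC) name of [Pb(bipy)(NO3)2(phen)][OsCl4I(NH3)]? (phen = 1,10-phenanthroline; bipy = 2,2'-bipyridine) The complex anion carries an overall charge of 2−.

(2,2'-bipyridine)dinitrato(1,10-phenanthroline)lead(IV) amminetetrachloroiodoosmate(III)

Both ions are complex: the cation is named first with the plain metal name, the anion second with the -ate form; each ion's ligands are alphabetised independently.
The complex anion is given as 2−; its ligand charges sum to -5, so Os = +3.
A 1:1 salt means the cation carries the equal and opposite charge, 2+.
Cation: ligand charges sum to -2; for the ion to be 2+, Pb = +4.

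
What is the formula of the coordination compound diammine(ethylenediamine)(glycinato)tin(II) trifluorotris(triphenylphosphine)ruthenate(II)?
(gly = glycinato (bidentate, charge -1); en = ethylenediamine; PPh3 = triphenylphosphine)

Cation [Sn…]: ligand charges -1, Sn(II) ⇒ ion charge 1+.
Anion [Ru…]: ligand charges -3, Ru(II) ⇒ ion charge 1−.

[Sn(en)(gly)(NH3)2][RuF3(PPh3)3]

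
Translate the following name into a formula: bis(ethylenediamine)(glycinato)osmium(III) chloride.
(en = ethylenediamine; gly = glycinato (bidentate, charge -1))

[Os(en)2(gly)]Cl2

Ligands: 2 ethylenediamine (en, neutral), 1 glycinato (gly, -1). Ligand charge sum = -1.
With Os in oxidation state +3, the complex ion is [Os...]^2+.
Charge balance with chloride (-1) requires 1 complex ion per 2 chloride.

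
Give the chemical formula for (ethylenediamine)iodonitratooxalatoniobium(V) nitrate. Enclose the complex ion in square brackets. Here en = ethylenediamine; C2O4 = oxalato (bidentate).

[Nb(C2O4)(en)I(NO3)]NO3

Ligands: 1 nitrato (NO3, -1), 1 iodo (I, -1), 1 ethylenediamine (en, neutral), 1 oxalato (C2O4, -2). Ligand charge sum = -4.
With Nb in oxidation state +5, the complex ion is [Nb...]^1+.
Charge balance with nitrate (-1) requires 1 complex ion per 1 nitrate.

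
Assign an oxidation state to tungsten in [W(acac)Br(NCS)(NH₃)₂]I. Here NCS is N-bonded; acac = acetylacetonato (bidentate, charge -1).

1 iodide outside the brackets (-1 each) → the complex ion is 1+.
Ligand charges: 1×Br = -1; 1×NCS = -1; 1×acac = -1; 2×NH3 neutral; sum -3.
W + (-3) = 1+ ⇒ W is +4.

+4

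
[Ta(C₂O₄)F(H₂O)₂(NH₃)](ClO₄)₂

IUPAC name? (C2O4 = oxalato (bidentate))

amminediaquafluorooxalatotantalum(V) perchlorate

The 2 perchlorate counter-ions carry a total charge of -2, so each complex ion is 2+.
Ligand charges: 1×oxalato (-2 each), 2×aqua (neutral), 1×ammine (neutral), 1×fluoro (-1 each); total -3. So Ta + (-3) = 2+, giving Ta = +5.
Ligands are named alphabetically: ammine before aqua before fluoro before oxalato.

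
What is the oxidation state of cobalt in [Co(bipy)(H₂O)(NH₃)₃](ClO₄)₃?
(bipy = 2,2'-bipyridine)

3 perchlorate outside the brackets (-1 each) → the complex ion is 3+.
Ligand charges: 3×NH3 neutral; 1×bipy neutral; 1×H2O neutral; sum 0.
Co + (0) = 3+ ⇒ Co is +3.

+3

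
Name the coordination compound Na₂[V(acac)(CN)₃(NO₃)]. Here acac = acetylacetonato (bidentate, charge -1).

The 2 sodium counter-ions carry a total charge of +2, so each complex ion is 2−.
Ligand charges: 1×nitrato (-1 each), 3×cyano (-1 each), 1×acetylacetonato (-1 each); total -5. So V + (-5) = 2−, giving V = +3.
The complex ion is anionic, so vanadium takes the -ate form vanadate(III).

sodium (acetylacetonato)tricyanonitratovanadate(III)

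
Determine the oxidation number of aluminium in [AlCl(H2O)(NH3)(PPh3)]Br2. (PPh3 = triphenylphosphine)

+3

2 bromide outside the brackets (-1 each) → the complex ion is 2+.
Ligand charges: 1×Cl = -1; 1×NH3 neutral; 1×H2O neutral; 1×PPh3 neutral; sum -1.
Al + (-1) = 2+ ⇒ Al is +3.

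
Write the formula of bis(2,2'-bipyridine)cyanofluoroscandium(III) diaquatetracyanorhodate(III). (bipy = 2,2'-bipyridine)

[Sc(bipy)2(CN)F][Rh(CN)4(H2O)2]

Cation [Sc…]: ligand charges -2, Sc(III) ⇒ ion charge 1+.
Anion [Rh…]: ligand charges -4, Rh(III) ⇒ ion charge 1−.
One 1+ cation balances one 1− anion.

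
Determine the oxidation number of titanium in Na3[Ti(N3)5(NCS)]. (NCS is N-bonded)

+3

3 sodium outside the brackets (+1 each) → the complex ion is 3−.
Ligand charges: 1×NCS = -1; 5×N3 = -5; sum -6.
Ti + (-6) = 3− ⇒ Ti is +3.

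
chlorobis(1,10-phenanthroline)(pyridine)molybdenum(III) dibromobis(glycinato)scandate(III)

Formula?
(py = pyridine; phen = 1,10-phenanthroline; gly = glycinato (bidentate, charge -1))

[MoCl(phen)2(py)][ScBr2(gly)2]2

Cation [Mo…]: ligand charges -1, Mo(III) ⇒ ion charge 2+.
Anion [Sc…]: ligand charges -4, Sc(III) ⇒ ion charge 1−.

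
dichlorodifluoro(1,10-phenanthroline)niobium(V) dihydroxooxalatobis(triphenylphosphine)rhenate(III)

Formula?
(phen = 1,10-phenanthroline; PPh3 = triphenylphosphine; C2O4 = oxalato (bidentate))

[NbCl2F2(phen)][Re(C2O4)(OH)2(PPh3)2]

Cation [Nb…]: ligand charges -4, Nb(V) ⇒ ion charge 1+.
Anion [Re…]: ligand charges -4, Re(III) ⇒ ion charge 1−.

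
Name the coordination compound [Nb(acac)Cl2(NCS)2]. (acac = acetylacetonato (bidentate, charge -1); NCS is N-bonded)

There is no counter-ion, so the complex is neutral overall.
Ligand charges: 1×acetylacetonato (-1 each), 2×chloro (-1 each), 2×isothiocyanato (-1 each); total -5. So Nb + (-5) = 0, giving Nb = +5.
Ligands are named alphabetically: acetylacetonato before chloro before isothiocyanato.

(acetylacetonato)dichlorodiisothiocyanatoniobium(V)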